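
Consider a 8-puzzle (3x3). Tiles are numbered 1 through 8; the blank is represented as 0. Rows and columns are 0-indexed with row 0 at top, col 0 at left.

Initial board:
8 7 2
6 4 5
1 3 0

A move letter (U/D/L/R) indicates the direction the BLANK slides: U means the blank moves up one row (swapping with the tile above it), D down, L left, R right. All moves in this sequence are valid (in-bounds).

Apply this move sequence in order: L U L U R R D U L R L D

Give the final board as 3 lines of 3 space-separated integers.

Answer: 7 6 2
8 0 5
1 4 3

Derivation:
After move 1 (L):
8 7 2
6 4 5
1 0 3

After move 2 (U):
8 7 2
6 0 5
1 4 3

After move 3 (L):
8 7 2
0 6 5
1 4 3

After move 4 (U):
0 7 2
8 6 5
1 4 3

After move 5 (R):
7 0 2
8 6 5
1 4 3

After move 6 (R):
7 2 0
8 6 5
1 4 3

After move 7 (D):
7 2 5
8 6 0
1 4 3

After move 8 (U):
7 2 0
8 6 5
1 4 3

After move 9 (L):
7 0 2
8 6 5
1 4 3

After move 10 (R):
7 2 0
8 6 5
1 4 3

After move 11 (L):
7 0 2
8 6 5
1 4 3

After move 12 (D):
7 6 2
8 0 5
1 4 3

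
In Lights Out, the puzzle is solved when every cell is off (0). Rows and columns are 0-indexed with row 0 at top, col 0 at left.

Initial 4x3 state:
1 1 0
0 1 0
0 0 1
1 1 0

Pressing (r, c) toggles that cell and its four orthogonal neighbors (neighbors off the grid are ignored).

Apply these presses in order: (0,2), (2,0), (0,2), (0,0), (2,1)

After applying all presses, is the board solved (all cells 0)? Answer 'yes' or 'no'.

Answer: yes

Derivation:
After press 1 at (0,2):
1 0 1
0 1 1
0 0 1
1 1 0

After press 2 at (2,0):
1 0 1
1 1 1
1 1 1
0 1 0

After press 3 at (0,2):
1 1 0
1 1 0
1 1 1
0 1 0

After press 4 at (0,0):
0 0 0
0 1 0
1 1 1
0 1 0

After press 5 at (2,1):
0 0 0
0 0 0
0 0 0
0 0 0

Lights still on: 0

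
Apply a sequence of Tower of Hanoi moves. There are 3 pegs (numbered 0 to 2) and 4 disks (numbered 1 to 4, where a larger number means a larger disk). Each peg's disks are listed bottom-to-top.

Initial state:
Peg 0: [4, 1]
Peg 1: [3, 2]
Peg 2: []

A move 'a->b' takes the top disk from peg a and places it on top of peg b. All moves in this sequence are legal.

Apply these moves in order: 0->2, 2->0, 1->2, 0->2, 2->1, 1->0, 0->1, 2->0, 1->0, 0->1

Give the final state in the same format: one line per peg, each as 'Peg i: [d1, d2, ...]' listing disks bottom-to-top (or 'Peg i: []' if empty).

Answer: Peg 0: [4, 2]
Peg 1: [3, 1]
Peg 2: []

Derivation:
After move 1 (0->2):
Peg 0: [4]
Peg 1: [3, 2]
Peg 2: [1]

After move 2 (2->0):
Peg 0: [4, 1]
Peg 1: [3, 2]
Peg 2: []

After move 3 (1->2):
Peg 0: [4, 1]
Peg 1: [3]
Peg 2: [2]

After move 4 (0->2):
Peg 0: [4]
Peg 1: [3]
Peg 2: [2, 1]

After move 5 (2->1):
Peg 0: [4]
Peg 1: [3, 1]
Peg 2: [2]

After move 6 (1->0):
Peg 0: [4, 1]
Peg 1: [3]
Peg 2: [2]

After move 7 (0->1):
Peg 0: [4]
Peg 1: [3, 1]
Peg 2: [2]

After move 8 (2->0):
Peg 0: [4, 2]
Peg 1: [3, 1]
Peg 2: []

After move 9 (1->0):
Peg 0: [4, 2, 1]
Peg 1: [3]
Peg 2: []

After move 10 (0->1):
Peg 0: [4, 2]
Peg 1: [3, 1]
Peg 2: []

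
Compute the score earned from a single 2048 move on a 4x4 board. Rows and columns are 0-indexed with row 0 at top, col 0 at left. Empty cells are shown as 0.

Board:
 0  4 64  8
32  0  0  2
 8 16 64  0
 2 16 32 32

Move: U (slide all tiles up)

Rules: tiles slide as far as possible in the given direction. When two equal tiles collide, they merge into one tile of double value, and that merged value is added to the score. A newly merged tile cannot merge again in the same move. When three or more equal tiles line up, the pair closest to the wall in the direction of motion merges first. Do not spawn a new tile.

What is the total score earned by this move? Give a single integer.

Slide up:
col 0: [0, 32, 8, 2] -> [32, 8, 2, 0]  score +0 (running 0)
col 1: [4, 0, 16, 16] -> [4, 32, 0, 0]  score +32 (running 32)
col 2: [64, 0, 64, 32] -> [128, 32, 0, 0]  score +128 (running 160)
col 3: [8, 2, 0, 32] -> [8, 2, 32, 0]  score +0 (running 160)
Board after move:
 32   4 128   8
  8  32  32   2
  2   0   0  32
  0   0   0   0

Answer: 160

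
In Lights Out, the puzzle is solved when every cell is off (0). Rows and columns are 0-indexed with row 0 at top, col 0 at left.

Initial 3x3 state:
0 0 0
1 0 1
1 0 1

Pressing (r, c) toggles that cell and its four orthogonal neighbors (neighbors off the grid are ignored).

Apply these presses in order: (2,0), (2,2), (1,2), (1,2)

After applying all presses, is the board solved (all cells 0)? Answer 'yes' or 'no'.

After press 1 at (2,0):
0 0 0
0 0 1
0 1 1

After press 2 at (2,2):
0 0 0
0 0 0
0 0 0

After press 3 at (1,2):
0 0 1
0 1 1
0 0 1

After press 4 at (1,2):
0 0 0
0 0 0
0 0 0

Lights still on: 0

Answer: yes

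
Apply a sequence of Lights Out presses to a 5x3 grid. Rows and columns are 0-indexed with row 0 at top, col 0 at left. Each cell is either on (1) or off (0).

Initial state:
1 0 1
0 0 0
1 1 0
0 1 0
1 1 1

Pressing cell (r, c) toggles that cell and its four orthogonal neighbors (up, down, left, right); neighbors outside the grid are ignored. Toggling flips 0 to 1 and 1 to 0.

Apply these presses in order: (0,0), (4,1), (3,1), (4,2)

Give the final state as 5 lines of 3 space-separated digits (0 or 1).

Answer: 0 1 1
1 0 0
1 0 0
1 1 0
0 0 1

Derivation:
After press 1 at (0,0):
0 1 1
1 0 0
1 1 0
0 1 0
1 1 1

After press 2 at (4,1):
0 1 1
1 0 0
1 1 0
0 0 0
0 0 0

After press 3 at (3,1):
0 1 1
1 0 0
1 0 0
1 1 1
0 1 0

After press 4 at (4,2):
0 1 1
1 0 0
1 0 0
1 1 0
0 0 1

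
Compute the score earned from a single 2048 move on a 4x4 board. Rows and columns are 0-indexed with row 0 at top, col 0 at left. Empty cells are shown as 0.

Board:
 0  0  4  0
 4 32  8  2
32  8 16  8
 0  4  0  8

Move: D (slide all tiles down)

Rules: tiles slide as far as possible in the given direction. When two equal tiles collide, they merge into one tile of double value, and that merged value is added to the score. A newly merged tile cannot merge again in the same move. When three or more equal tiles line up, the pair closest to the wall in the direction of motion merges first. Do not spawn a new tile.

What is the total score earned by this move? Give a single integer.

Slide down:
col 0: [0, 4, 32, 0] -> [0, 0, 4, 32]  score +0 (running 0)
col 1: [0, 32, 8, 4] -> [0, 32, 8, 4]  score +0 (running 0)
col 2: [4, 8, 16, 0] -> [0, 4, 8, 16]  score +0 (running 0)
col 3: [0, 2, 8, 8] -> [0, 0, 2, 16]  score +16 (running 16)
Board after move:
 0  0  0  0
 0 32  4  0
 4  8  8  2
32  4 16 16

Answer: 16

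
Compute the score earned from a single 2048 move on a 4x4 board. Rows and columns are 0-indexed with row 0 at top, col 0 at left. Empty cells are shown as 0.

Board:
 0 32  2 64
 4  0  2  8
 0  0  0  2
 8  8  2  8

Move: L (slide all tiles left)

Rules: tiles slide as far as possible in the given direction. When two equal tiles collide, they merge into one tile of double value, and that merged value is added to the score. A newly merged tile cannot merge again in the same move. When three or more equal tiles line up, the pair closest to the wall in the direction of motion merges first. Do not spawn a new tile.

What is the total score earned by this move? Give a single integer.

Slide left:
row 0: [0, 32, 2, 64] -> [32, 2, 64, 0]  score +0 (running 0)
row 1: [4, 0, 2, 8] -> [4, 2, 8, 0]  score +0 (running 0)
row 2: [0, 0, 0, 2] -> [2, 0, 0, 0]  score +0 (running 0)
row 3: [8, 8, 2, 8] -> [16, 2, 8, 0]  score +16 (running 16)
Board after move:
32  2 64  0
 4  2  8  0
 2  0  0  0
16  2  8  0

Answer: 16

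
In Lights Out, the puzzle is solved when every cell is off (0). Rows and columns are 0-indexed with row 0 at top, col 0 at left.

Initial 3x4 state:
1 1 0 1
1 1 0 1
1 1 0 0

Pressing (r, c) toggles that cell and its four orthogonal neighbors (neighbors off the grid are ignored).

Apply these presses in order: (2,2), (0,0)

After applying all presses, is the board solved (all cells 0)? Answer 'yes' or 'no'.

Answer: no

Derivation:
After press 1 at (2,2):
1 1 0 1
1 1 1 1
1 0 1 1

After press 2 at (0,0):
0 0 0 1
0 1 1 1
1 0 1 1

Lights still on: 7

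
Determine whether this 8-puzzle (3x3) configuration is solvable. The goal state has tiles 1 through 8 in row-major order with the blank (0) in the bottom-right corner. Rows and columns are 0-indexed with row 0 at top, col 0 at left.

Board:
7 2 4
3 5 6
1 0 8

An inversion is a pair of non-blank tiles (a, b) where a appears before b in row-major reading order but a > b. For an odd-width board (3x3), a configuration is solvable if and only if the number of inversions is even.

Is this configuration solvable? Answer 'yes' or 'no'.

Answer: yes

Derivation:
Inversions (pairs i<j in row-major order where tile[i] > tile[j] > 0): 12
12 is even, so the puzzle is solvable.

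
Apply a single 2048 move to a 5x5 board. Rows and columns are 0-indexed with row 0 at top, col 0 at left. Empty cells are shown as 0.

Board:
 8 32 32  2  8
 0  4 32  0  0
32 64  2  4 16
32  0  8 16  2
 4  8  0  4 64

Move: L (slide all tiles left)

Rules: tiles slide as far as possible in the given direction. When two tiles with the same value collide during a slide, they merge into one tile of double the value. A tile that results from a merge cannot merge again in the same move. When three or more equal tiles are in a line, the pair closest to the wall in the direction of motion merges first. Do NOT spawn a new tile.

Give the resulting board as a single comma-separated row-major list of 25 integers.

Answer: 8, 64, 2, 8, 0, 4, 32, 0, 0, 0, 32, 64, 2, 4, 16, 32, 8, 16, 2, 0, 4, 8, 4, 64, 0

Derivation:
Slide left:
row 0: [8, 32, 32, 2, 8] -> [8, 64, 2, 8, 0]
row 1: [0, 4, 32, 0, 0] -> [4, 32, 0, 0, 0]
row 2: [32, 64, 2, 4, 16] -> [32, 64, 2, 4, 16]
row 3: [32, 0, 8, 16, 2] -> [32, 8, 16, 2, 0]
row 4: [4, 8, 0, 4, 64] -> [4, 8, 4, 64, 0]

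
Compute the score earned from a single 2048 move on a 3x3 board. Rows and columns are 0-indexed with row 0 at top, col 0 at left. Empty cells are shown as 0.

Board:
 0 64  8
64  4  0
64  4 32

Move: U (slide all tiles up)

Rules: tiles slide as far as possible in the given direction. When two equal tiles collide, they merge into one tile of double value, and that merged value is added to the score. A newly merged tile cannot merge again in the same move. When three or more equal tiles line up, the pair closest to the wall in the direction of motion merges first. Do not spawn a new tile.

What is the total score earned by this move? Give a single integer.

Slide up:
col 0: [0, 64, 64] -> [128, 0, 0]  score +128 (running 128)
col 1: [64, 4, 4] -> [64, 8, 0]  score +8 (running 136)
col 2: [8, 0, 32] -> [8, 32, 0]  score +0 (running 136)
Board after move:
128  64   8
  0   8  32
  0   0   0

Answer: 136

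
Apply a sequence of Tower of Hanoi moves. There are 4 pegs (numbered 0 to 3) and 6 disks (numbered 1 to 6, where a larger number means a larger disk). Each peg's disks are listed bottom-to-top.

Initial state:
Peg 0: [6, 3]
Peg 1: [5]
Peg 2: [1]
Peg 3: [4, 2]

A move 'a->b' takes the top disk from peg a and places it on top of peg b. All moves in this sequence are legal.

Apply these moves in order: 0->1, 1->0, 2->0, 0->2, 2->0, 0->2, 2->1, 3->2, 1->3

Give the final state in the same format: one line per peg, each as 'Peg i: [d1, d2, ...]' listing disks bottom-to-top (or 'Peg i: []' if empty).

After move 1 (0->1):
Peg 0: [6]
Peg 1: [5, 3]
Peg 2: [1]
Peg 3: [4, 2]

After move 2 (1->0):
Peg 0: [6, 3]
Peg 1: [5]
Peg 2: [1]
Peg 3: [4, 2]

After move 3 (2->0):
Peg 0: [6, 3, 1]
Peg 1: [5]
Peg 2: []
Peg 3: [4, 2]

After move 4 (0->2):
Peg 0: [6, 3]
Peg 1: [5]
Peg 2: [1]
Peg 3: [4, 2]

After move 5 (2->0):
Peg 0: [6, 3, 1]
Peg 1: [5]
Peg 2: []
Peg 3: [4, 2]

After move 6 (0->2):
Peg 0: [6, 3]
Peg 1: [5]
Peg 2: [1]
Peg 3: [4, 2]

After move 7 (2->1):
Peg 0: [6, 3]
Peg 1: [5, 1]
Peg 2: []
Peg 3: [4, 2]

After move 8 (3->2):
Peg 0: [6, 3]
Peg 1: [5, 1]
Peg 2: [2]
Peg 3: [4]

After move 9 (1->3):
Peg 0: [6, 3]
Peg 1: [5]
Peg 2: [2]
Peg 3: [4, 1]

Answer: Peg 0: [6, 3]
Peg 1: [5]
Peg 2: [2]
Peg 3: [4, 1]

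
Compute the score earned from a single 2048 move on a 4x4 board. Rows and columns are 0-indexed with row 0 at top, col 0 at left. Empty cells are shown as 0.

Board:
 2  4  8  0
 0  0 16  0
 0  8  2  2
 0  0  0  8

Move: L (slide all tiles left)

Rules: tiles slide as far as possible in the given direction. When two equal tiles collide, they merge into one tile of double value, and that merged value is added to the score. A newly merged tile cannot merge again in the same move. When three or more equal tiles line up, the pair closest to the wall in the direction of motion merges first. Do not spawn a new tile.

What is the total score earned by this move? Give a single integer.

Answer: 4

Derivation:
Slide left:
row 0: [2, 4, 8, 0] -> [2, 4, 8, 0]  score +0 (running 0)
row 1: [0, 0, 16, 0] -> [16, 0, 0, 0]  score +0 (running 0)
row 2: [0, 8, 2, 2] -> [8, 4, 0, 0]  score +4 (running 4)
row 3: [0, 0, 0, 8] -> [8, 0, 0, 0]  score +0 (running 4)
Board after move:
 2  4  8  0
16  0  0  0
 8  4  0  0
 8  0  0  0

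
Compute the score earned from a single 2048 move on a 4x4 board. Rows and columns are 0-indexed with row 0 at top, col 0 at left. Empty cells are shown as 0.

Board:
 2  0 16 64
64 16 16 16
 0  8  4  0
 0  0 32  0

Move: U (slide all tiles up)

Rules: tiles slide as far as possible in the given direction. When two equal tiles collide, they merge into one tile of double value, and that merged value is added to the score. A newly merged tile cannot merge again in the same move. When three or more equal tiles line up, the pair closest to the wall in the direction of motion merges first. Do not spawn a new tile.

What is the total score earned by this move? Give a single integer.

Slide up:
col 0: [2, 64, 0, 0] -> [2, 64, 0, 0]  score +0 (running 0)
col 1: [0, 16, 8, 0] -> [16, 8, 0, 0]  score +0 (running 0)
col 2: [16, 16, 4, 32] -> [32, 4, 32, 0]  score +32 (running 32)
col 3: [64, 16, 0, 0] -> [64, 16, 0, 0]  score +0 (running 32)
Board after move:
 2 16 32 64
64  8  4 16
 0  0 32  0
 0  0  0  0

Answer: 32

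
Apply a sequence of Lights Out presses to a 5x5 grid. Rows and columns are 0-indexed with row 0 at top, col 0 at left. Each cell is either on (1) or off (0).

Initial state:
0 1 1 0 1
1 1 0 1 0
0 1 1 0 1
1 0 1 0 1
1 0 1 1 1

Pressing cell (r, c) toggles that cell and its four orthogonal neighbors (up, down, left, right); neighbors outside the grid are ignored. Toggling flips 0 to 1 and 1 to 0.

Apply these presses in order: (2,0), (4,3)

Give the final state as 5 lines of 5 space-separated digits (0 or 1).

After press 1 at (2,0):
0 1 1 0 1
0 1 0 1 0
1 0 1 0 1
0 0 1 0 1
1 0 1 1 1

After press 2 at (4,3):
0 1 1 0 1
0 1 0 1 0
1 0 1 0 1
0 0 1 1 1
1 0 0 0 0

Answer: 0 1 1 0 1
0 1 0 1 0
1 0 1 0 1
0 0 1 1 1
1 0 0 0 0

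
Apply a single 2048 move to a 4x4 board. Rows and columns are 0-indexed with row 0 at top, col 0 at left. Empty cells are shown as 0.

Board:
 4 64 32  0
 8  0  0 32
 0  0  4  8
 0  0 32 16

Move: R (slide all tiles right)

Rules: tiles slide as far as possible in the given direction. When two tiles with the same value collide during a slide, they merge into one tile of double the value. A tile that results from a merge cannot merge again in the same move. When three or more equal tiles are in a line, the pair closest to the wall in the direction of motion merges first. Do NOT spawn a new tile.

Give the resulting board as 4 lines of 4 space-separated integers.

Answer:  0  4 64 32
 0  0  8 32
 0  0  4  8
 0  0 32 16

Derivation:
Slide right:
row 0: [4, 64, 32, 0] -> [0, 4, 64, 32]
row 1: [8, 0, 0, 32] -> [0, 0, 8, 32]
row 2: [0, 0, 4, 8] -> [0, 0, 4, 8]
row 3: [0, 0, 32, 16] -> [0, 0, 32, 16]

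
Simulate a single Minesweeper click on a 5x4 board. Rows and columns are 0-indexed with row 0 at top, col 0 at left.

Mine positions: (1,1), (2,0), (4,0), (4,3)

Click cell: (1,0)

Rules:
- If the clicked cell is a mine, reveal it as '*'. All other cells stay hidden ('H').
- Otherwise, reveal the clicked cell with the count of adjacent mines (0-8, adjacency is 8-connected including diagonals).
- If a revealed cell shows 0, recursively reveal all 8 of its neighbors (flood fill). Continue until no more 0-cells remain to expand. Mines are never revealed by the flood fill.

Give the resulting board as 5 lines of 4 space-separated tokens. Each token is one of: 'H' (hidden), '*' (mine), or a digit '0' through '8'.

H H H H
2 H H H
H H H H
H H H H
H H H H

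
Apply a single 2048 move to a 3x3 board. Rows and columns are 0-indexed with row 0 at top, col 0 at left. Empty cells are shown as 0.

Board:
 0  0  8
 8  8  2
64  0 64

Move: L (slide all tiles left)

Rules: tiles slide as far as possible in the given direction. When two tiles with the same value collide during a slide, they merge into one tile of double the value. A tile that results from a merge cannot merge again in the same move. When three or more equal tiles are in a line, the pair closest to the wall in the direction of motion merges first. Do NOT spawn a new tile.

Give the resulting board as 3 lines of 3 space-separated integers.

Slide left:
row 0: [0, 0, 8] -> [8, 0, 0]
row 1: [8, 8, 2] -> [16, 2, 0]
row 2: [64, 0, 64] -> [128, 0, 0]

Answer:   8   0   0
 16   2   0
128   0   0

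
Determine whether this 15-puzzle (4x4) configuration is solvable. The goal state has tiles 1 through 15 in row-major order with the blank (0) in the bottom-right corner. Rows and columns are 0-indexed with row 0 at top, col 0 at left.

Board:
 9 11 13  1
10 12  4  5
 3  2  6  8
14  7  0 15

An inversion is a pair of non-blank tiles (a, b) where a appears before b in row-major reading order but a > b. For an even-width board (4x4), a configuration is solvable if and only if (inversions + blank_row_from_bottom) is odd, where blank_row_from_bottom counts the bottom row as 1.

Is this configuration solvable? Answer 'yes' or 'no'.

Answer: yes

Derivation:
Inversions: 48
Blank is in row 3 (0-indexed from top), which is row 1 counting from the bottom (bottom = 1).
48 + 1 = 49, which is odd, so the puzzle is solvable.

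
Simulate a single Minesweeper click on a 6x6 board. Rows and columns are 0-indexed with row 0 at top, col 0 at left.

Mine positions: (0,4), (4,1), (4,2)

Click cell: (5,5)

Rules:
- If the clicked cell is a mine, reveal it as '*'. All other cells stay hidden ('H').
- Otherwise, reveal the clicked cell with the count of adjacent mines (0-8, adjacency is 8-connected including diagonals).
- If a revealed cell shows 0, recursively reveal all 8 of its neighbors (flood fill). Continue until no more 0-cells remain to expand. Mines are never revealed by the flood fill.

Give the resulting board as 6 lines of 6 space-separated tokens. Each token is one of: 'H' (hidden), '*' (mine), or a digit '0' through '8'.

0 0 0 1 H H
0 0 0 1 1 1
0 0 0 0 0 0
1 2 2 1 0 0
H H H 1 0 0
H H H 1 0 0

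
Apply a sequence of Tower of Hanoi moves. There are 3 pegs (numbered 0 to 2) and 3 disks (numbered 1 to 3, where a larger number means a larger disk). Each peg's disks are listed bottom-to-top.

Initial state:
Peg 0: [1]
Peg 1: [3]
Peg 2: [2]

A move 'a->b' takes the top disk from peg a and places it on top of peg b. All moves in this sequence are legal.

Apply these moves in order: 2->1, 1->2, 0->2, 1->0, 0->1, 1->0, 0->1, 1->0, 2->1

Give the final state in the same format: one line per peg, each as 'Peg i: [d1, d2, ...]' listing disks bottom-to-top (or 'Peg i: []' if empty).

After move 1 (2->1):
Peg 0: [1]
Peg 1: [3, 2]
Peg 2: []

After move 2 (1->2):
Peg 0: [1]
Peg 1: [3]
Peg 2: [2]

After move 3 (0->2):
Peg 0: []
Peg 1: [3]
Peg 2: [2, 1]

After move 4 (1->0):
Peg 0: [3]
Peg 1: []
Peg 2: [2, 1]

After move 5 (0->1):
Peg 0: []
Peg 1: [3]
Peg 2: [2, 1]

After move 6 (1->0):
Peg 0: [3]
Peg 1: []
Peg 2: [2, 1]

After move 7 (0->1):
Peg 0: []
Peg 1: [3]
Peg 2: [2, 1]

After move 8 (1->0):
Peg 0: [3]
Peg 1: []
Peg 2: [2, 1]

After move 9 (2->1):
Peg 0: [3]
Peg 1: [1]
Peg 2: [2]

Answer: Peg 0: [3]
Peg 1: [1]
Peg 2: [2]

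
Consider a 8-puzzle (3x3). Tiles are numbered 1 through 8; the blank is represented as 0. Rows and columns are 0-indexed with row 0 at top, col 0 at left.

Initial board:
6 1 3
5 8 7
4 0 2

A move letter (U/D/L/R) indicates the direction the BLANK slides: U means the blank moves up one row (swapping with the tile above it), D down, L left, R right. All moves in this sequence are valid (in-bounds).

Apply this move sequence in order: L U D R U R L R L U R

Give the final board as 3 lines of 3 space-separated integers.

Answer: 6 3 0
5 1 7
4 8 2

Derivation:
After move 1 (L):
6 1 3
5 8 7
0 4 2

After move 2 (U):
6 1 3
0 8 7
5 4 2

After move 3 (D):
6 1 3
5 8 7
0 4 2

After move 4 (R):
6 1 3
5 8 7
4 0 2

After move 5 (U):
6 1 3
5 0 7
4 8 2

After move 6 (R):
6 1 3
5 7 0
4 8 2

After move 7 (L):
6 1 3
5 0 7
4 8 2

After move 8 (R):
6 1 3
5 7 0
4 8 2

After move 9 (L):
6 1 3
5 0 7
4 8 2

After move 10 (U):
6 0 3
5 1 7
4 8 2

After move 11 (R):
6 3 0
5 1 7
4 8 2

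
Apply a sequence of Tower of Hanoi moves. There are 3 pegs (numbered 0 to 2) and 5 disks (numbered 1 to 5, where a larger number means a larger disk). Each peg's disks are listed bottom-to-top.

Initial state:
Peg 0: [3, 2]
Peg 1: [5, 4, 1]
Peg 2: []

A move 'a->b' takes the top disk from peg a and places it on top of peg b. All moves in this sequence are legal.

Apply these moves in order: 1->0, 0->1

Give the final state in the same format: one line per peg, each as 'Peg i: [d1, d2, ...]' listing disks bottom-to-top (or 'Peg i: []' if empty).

Answer: Peg 0: [3, 2]
Peg 1: [5, 4, 1]
Peg 2: []

Derivation:
After move 1 (1->0):
Peg 0: [3, 2, 1]
Peg 1: [5, 4]
Peg 2: []

After move 2 (0->1):
Peg 0: [3, 2]
Peg 1: [5, 4, 1]
Peg 2: []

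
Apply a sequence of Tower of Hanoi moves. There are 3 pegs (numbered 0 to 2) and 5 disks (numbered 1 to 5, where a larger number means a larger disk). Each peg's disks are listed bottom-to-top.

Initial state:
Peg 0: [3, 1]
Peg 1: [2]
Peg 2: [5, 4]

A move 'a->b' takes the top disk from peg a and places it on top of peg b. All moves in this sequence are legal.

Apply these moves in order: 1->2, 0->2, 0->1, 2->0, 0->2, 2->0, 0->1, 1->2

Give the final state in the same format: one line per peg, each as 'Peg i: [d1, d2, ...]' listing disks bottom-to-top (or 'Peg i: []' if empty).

After move 1 (1->2):
Peg 0: [3, 1]
Peg 1: []
Peg 2: [5, 4, 2]

After move 2 (0->2):
Peg 0: [3]
Peg 1: []
Peg 2: [5, 4, 2, 1]

After move 3 (0->1):
Peg 0: []
Peg 1: [3]
Peg 2: [5, 4, 2, 1]

After move 4 (2->0):
Peg 0: [1]
Peg 1: [3]
Peg 2: [5, 4, 2]

After move 5 (0->2):
Peg 0: []
Peg 1: [3]
Peg 2: [5, 4, 2, 1]

After move 6 (2->0):
Peg 0: [1]
Peg 1: [3]
Peg 2: [5, 4, 2]

After move 7 (0->1):
Peg 0: []
Peg 1: [3, 1]
Peg 2: [5, 4, 2]

After move 8 (1->2):
Peg 0: []
Peg 1: [3]
Peg 2: [5, 4, 2, 1]

Answer: Peg 0: []
Peg 1: [3]
Peg 2: [5, 4, 2, 1]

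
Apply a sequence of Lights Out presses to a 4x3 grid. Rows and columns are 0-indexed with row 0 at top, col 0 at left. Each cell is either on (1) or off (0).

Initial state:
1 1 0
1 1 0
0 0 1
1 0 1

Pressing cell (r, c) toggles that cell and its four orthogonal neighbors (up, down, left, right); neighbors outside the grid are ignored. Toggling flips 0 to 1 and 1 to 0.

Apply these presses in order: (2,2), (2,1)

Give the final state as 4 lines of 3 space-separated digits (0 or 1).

Answer: 1 1 0
1 0 1
1 0 1
1 1 0

Derivation:
After press 1 at (2,2):
1 1 0
1 1 1
0 1 0
1 0 0

After press 2 at (2,1):
1 1 0
1 0 1
1 0 1
1 1 0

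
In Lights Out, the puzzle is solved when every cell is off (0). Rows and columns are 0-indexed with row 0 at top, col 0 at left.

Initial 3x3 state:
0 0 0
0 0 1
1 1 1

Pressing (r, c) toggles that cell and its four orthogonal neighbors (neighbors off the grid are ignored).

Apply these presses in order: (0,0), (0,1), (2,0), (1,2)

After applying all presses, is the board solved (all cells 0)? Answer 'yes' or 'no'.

Answer: yes

Derivation:
After press 1 at (0,0):
1 1 0
1 0 1
1 1 1

After press 2 at (0,1):
0 0 1
1 1 1
1 1 1

After press 3 at (2,0):
0 0 1
0 1 1
0 0 1

After press 4 at (1,2):
0 0 0
0 0 0
0 0 0

Lights still on: 0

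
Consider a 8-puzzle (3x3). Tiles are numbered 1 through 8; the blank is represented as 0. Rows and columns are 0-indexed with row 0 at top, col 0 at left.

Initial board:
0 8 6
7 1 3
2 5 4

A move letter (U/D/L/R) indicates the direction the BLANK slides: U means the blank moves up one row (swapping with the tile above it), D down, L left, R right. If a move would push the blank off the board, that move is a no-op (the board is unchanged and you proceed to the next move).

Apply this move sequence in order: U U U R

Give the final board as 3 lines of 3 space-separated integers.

After move 1 (U):
0 8 6
7 1 3
2 5 4

After move 2 (U):
0 8 6
7 1 3
2 5 4

After move 3 (U):
0 8 6
7 1 3
2 5 4

After move 4 (R):
8 0 6
7 1 3
2 5 4

Answer: 8 0 6
7 1 3
2 5 4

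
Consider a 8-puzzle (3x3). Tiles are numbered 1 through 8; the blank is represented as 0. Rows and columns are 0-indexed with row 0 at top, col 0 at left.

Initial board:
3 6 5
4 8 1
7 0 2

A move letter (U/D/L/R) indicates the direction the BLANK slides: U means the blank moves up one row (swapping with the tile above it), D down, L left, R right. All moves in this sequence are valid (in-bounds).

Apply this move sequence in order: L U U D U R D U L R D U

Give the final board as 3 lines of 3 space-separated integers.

After move 1 (L):
3 6 5
4 8 1
0 7 2

After move 2 (U):
3 6 5
0 8 1
4 7 2

After move 3 (U):
0 6 5
3 8 1
4 7 2

After move 4 (D):
3 6 5
0 8 1
4 7 2

After move 5 (U):
0 6 5
3 8 1
4 7 2

After move 6 (R):
6 0 5
3 8 1
4 7 2

After move 7 (D):
6 8 5
3 0 1
4 7 2

After move 8 (U):
6 0 5
3 8 1
4 7 2

After move 9 (L):
0 6 5
3 8 1
4 7 2

After move 10 (R):
6 0 5
3 8 1
4 7 2

After move 11 (D):
6 8 5
3 0 1
4 7 2

After move 12 (U):
6 0 5
3 8 1
4 7 2

Answer: 6 0 5
3 8 1
4 7 2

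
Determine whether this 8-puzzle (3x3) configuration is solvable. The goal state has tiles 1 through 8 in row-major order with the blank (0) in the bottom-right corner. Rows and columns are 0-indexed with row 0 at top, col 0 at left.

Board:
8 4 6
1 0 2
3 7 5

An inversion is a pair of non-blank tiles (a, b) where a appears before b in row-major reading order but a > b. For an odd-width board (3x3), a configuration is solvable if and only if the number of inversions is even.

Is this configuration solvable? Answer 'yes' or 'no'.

Inversions (pairs i<j in row-major order where tile[i] > tile[j] > 0): 15
15 is odd, so the puzzle is not solvable.

Answer: no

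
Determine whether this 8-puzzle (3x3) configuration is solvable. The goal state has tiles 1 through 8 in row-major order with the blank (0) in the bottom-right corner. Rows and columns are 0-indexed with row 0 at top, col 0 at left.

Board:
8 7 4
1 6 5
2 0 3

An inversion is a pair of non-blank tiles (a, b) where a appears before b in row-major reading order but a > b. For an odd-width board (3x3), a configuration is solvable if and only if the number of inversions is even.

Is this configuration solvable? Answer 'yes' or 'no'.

Answer: no

Derivation:
Inversions (pairs i<j in row-major order where tile[i] > tile[j] > 0): 21
21 is odd, so the puzzle is not solvable.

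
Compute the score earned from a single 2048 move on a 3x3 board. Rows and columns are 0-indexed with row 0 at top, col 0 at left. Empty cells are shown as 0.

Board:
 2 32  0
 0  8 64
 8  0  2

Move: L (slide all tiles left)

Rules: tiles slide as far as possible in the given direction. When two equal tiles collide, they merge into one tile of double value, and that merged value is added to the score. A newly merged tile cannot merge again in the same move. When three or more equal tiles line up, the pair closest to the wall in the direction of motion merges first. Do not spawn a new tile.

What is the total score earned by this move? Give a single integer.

Answer: 0

Derivation:
Slide left:
row 0: [2, 32, 0] -> [2, 32, 0]  score +0 (running 0)
row 1: [0, 8, 64] -> [8, 64, 0]  score +0 (running 0)
row 2: [8, 0, 2] -> [8, 2, 0]  score +0 (running 0)
Board after move:
 2 32  0
 8 64  0
 8  2  0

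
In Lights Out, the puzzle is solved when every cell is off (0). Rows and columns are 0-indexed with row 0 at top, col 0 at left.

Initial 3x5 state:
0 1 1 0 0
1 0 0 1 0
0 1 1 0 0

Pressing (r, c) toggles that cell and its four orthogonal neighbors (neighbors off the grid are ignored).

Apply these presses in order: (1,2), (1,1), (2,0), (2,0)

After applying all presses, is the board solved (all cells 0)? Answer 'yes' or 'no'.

Answer: yes

Derivation:
After press 1 at (1,2):
0 1 0 0 0
1 1 1 0 0
0 1 0 0 0

After press 2 at (1,1):
0 0 0 0 0
0 0 0 0 0
0 0 0 0 0

After press 3 at (2,0):
0 0 0 0 0
1 0 0 0 0
1 1 0 0 0

After press 4 at (2,0):
0 0 0 0 0
0 0 0 0 0
0 0 0 0 0

Lights still on: 0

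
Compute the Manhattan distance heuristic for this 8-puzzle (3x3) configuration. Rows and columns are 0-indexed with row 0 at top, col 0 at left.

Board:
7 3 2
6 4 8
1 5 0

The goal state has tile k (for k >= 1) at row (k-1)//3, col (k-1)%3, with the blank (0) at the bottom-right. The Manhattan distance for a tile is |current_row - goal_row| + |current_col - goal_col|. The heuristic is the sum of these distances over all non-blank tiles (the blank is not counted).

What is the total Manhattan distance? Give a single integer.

Tile 7: (0,0)->(2,0) = 2
Tile 3: (0,1)->(0,2) = 1
Tile 2: (0,2)->(0,1) = 1
Tile 6: (1,0)->(1,2) = 2
Tile 4: (1,1)->(1,0) = 1
Tile 8: (1,2)->(2,1) = 2
Tile 1: (2,0)->(0,0) = 2
Tile 5: (2,1)->(1,1) = 1
Sum: 2 + 1 + 1 + 2 + 1 + 2 + 2 + 1 = 12

Answer: 12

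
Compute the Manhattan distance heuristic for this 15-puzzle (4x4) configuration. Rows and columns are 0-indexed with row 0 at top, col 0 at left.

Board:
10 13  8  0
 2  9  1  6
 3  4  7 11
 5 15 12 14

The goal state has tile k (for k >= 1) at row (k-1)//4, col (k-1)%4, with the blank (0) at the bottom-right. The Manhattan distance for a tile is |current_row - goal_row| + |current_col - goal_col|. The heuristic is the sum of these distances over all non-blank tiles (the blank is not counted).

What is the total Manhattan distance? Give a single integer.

Tile 10: at (0,0), goal (2,1), distance |0-2|+|0-1| = 3
Tile 13: at (0,1), goal (3,0), distance |0-3|+|1-0| = 4
Tile 8: at (0,2), goal (1,3), distance |0-1|+|2-3| = 2
Tile 2: at (1,0), goal (0,1), distance |1-0|+|0-1| = 2
Tile 9: at (1,1), goal (2,0), distance |1-2|+|1-0| = 2
Tile 1: at (1,2), goal (0,0), distance |1-0|+|2-0| = 3
Tile 6: at (1,3), goal (1,1), distance |1-1|+|3-1| = 2
Tile 3: at (2,0), goal (0,2), distance |2-0|+|0-2| = 4
Tile 4: at (2,1), goal (0,3), distance |2-0|+|1-3| = 4
Tile 7: at (2,2), goal (1,2), distance |2-1|+|2-2| = 1
Tile 11: at (2,3), goal (2,2), distance |2-2|+|3-2| = 1
Tile 5: at (3,0), goal (1,0), distance |3-1|+|0-0| = 2
Tile 15: at (3,1), goal (3,2), distance |3-3|+|1-2| = 1
Tile 12: at (3,2), goal (2,3), distance |3-2|+|2-3| = 2
Tile 14: at (3,3), goal (3,1), distance |3-3|+|3-1| = 2
Sum: 3 + 4 + 2 + 2 + 2 + 3 + 2 + 4 + 4 + 1 + 1 + 2 + 1 + 2 + 2 = 35

Answer: 35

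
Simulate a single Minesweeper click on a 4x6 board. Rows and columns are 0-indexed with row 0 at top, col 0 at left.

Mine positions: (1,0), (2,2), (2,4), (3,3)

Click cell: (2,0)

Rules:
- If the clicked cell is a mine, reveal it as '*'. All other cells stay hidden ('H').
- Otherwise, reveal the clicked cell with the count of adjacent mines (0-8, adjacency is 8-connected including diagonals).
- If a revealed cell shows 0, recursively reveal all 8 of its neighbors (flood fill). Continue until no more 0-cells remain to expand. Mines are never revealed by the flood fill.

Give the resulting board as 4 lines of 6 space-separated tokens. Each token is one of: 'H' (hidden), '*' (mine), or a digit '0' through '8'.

H H H H H H
H H H H H H
1 H H H H H
H H H H H H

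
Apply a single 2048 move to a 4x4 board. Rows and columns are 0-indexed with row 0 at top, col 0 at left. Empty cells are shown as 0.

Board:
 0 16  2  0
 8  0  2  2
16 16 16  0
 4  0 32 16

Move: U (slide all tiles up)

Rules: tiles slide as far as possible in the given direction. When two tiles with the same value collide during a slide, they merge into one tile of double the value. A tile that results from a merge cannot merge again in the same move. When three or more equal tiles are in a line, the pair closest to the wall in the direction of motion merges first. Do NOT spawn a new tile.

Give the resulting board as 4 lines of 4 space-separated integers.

Slide up:
col 0: [0, 8, 16, 4] -> [8, 16, 4, 0]
col 1: [16, 0, 16, 0] -> [32, 0, 0, 0]
col 2: [2, 2, 16, 32] -> [4, 16, 32, 0]
col 3: [0, 2, 0, 16] -> [2, 16, 0, 0]

Answer:  8 32  4  2
16  0 16 16
 4  0 32  0
 0  0  0  0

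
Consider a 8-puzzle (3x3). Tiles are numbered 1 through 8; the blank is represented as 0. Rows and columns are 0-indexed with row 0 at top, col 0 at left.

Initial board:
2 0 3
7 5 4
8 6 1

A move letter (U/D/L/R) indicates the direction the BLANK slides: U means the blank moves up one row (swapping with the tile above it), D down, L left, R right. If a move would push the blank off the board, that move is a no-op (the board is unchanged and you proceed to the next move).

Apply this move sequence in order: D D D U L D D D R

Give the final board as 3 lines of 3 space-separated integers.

After move 1 (D):
2 5 3
7 0 4
8 6 1

After move 2 (D):
2 5 3
7 6 4
8 0 1

After move 3 (D):
2 5 3
7 6 4
8 0 1

After move 4 (U):
2 5 3
7 0 4
8 6 1

After move 5 (L):
2 5 3
0 7 4
8 6 1

After move 6 (D):
2 5 3
8 7 4
0 6 1

After move 7 (D):
2 5 3
8 7 4
0 6 1

After move 8 (D):
2 5 3
8 7 4
0 6 1

After move 9 (R):
2 5 3
8 7 4
6 0 1

Answer: 2 5 3
8 7 4
6 0 1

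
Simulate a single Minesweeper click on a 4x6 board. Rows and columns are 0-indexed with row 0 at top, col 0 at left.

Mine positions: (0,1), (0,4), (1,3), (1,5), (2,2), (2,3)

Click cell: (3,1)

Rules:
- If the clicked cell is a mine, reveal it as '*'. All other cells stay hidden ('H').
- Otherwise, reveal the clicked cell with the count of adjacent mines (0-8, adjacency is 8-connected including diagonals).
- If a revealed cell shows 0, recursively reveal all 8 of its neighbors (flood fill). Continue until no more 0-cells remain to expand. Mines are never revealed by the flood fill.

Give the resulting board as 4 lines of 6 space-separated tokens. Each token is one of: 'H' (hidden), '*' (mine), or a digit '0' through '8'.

H H H H H H
H H H H H H
H H H H H H
H 1 H H H H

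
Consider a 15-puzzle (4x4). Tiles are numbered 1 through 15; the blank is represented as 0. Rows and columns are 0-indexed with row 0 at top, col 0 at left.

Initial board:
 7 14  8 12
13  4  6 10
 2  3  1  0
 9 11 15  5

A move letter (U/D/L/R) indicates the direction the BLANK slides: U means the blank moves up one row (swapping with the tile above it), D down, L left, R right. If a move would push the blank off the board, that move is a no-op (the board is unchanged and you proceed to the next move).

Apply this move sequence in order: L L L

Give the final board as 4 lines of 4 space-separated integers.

After move 1 (L):
 7 14  8 12
13  4  6 10
 2  3  0  1
 9 11 15  5

After move 2 (L):
 7 14  8 12
13  4  6 10
 2  0  3  1
 9 11 15  5

After move 3 (L):
 7 14  8 12
13  4  6 10
 0  2  3  1
 9 11 15  5

Answer:  7 14  8 12
13  4  6 10
 0  2  3  1
 9 11 15  5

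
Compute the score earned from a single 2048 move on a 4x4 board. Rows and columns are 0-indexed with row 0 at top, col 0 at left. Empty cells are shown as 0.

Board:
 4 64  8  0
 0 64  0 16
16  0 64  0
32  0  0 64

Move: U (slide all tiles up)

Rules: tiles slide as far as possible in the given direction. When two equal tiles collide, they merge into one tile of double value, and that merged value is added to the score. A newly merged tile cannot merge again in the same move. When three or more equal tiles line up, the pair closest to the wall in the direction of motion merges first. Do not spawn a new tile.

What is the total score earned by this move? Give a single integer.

Answer: 128

Derivation:
Slide up:
col 0: [4, 0, 16, 32] -> [4, 16, 32, 0]  score +0 (running 0)
col 1: [64, 64, 0, 0] -> [128, 0, 0, 0]  score +128 (running 128)
col 2: [8, 0, 64, 0] -> [8, 64, 0, 0]  score +0 (running 128)
col 3: [0, 16, 0, 64] -> [16, 64, 0, 0]  score +0 (running 128)
Board after move:
  4 128   8  16
 16   0  64  64
 32   0   0   0
  0   0   0   0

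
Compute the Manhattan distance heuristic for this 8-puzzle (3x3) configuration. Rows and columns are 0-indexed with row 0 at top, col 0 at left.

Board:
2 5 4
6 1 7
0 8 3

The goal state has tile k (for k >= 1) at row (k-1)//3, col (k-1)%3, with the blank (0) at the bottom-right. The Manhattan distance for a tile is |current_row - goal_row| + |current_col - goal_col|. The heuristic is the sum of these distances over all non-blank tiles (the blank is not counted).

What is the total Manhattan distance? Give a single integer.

Answer: 14

Derivation:
Tile 2: (0,0)->(0,1) = 1
Tile 5: (0,1)->(1,1) = 1
Tile 4: (0,2)->(1,0) = 3
Tile 6: (1,0)->(1,2) = 2
Tile 1: (1,1)->(0,0) = 2
Tile 7: (1,2)->(2,0) = 3
Tile 8: (2,1)->(2,1) = 0
Tile 3: (2,2)->(0,2) = 2
Sum: 1 + 1 + 3 + 2 + 2 + 3 + 0 + 2 = 14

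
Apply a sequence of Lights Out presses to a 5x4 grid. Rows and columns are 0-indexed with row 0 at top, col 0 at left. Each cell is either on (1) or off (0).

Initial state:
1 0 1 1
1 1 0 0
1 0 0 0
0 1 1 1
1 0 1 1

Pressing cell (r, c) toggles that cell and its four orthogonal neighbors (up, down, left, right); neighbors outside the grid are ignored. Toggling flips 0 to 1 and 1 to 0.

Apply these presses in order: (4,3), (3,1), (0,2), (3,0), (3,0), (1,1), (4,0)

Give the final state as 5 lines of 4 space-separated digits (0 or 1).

Answer: 1 0 0 0
0 0 0 0
1 0 0 0
0 0 0 0
0 0 0 0

Derivation:
After press 1 at (4,3):
1 0 1 1
1 1 0 0
1 0 0 0
0 1 1 0
1 0 0 0

After press 2 at (3,1):
1 0 1 1
1 1 0 0
1 1 0 0
1 0 0 0
1 1 0 0

After press 3 at (0,2):
1 1 0 0
1 1 1 0
1 1 0 0
1 0 0 0
1 1 0 0

After press 4 at (3,0):
1 1 0 0
1 1 1 0
0 1 0 0
0 1 0 0
0 1 0 0

After press 5 at (3,0):
1 1 0 0
1 1 1 0
1 1 0 0
1 0 0 0
1 1 0 0

After press 6 at (1,1):
1 0 0 0
0 0 0 0
1 0 0 0
1 0 0 0
1 1 0 0

After press 7 at (4,0):
1 0 0 0
0 0 0 0
1 0 0 0
0 0 0 0
0 0 0 0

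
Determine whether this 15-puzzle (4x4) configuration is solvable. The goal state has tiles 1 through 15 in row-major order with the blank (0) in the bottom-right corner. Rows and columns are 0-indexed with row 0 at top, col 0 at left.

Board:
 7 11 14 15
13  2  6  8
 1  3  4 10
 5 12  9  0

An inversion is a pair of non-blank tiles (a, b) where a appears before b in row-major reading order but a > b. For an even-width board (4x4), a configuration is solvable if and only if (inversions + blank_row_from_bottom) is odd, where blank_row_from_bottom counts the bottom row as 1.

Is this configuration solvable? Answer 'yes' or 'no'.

Answer: no

Derivation:
Inversions: 59
Blank is in row 3 (0-indexed from top), which is row 1 counting from the bottom (bottom = 1).
59 + 1 = 60, which is even, so the puzzle is not solvable.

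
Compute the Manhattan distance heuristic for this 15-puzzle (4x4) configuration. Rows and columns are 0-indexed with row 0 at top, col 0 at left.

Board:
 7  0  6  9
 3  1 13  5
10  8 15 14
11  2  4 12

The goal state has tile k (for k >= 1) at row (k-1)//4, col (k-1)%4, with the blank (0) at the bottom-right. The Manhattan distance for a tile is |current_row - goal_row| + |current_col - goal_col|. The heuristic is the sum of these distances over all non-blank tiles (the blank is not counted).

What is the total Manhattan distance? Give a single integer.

Tile 7: (0,0)->(1,2) = 3
Tile 6: (0,2)->(1,1) = 2
Tile 9: (0,3)->(2,0) = 5
Tile 3: (1,0)->(0,2) = 3
Tile 1: (1,1)->(0,0) = 2
Tile 13: (1,2)->(3,0) = 4
Tile 5: (1,3)->(1,0) = 3
Tile 10: (2,0)->(2,1) = 1
Tile 8: (2,1)->(1,3) = 3
Tile 15: (2,2)->(3,2) = 1
Tile 14: (2,3)->(3,1) = 3
Tile 11: (3,0)->(2,2) = 3
Tile 2: (3,1)->(0,1) = 3
Tile 4: (3,2)->(0,3) = 4
Tile 12: (3,3)->(2,3) = 1
Sum: 3 + 2 + 5 + 3 + 2 + 4 + 3 + 1 + 3 + 1 + 3 + 3 + 3 + 4 + 1 = 41

Answer: 41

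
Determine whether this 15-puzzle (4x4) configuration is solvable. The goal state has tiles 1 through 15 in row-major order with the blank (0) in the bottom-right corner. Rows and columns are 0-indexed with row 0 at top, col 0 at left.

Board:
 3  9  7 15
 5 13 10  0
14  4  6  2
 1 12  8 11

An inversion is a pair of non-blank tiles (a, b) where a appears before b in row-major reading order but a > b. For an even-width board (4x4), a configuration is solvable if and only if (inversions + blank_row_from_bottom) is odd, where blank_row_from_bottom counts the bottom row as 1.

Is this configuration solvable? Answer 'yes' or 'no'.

Answer: no

Derivation:
Inversions: 55
Blank is in row 1 (0-indexed from top), which is row 3 counting from the bottom (bottom = 1).
55 + 3 = 58, which is even, so the puzzle is not solvable.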